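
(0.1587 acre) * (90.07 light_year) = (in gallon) 1.446e+23. Check: 1 acre = 4046.8564 m^2, so 0.1587 acre = 0.1587 * 4046.8564 = 642.23611 m^2. 1 light_year = 9.4607305e+15 m, so 90.07 light_year = 90.07 * 9.4607305e+15 = 8.5212799e+17 m. Combine: 642.23611 m^2 * 8.5212799e+17 m = 5.4726737e+20 m^3. 1 gallon = 0.0037854118 m^3, so 5.4726737e+20 m^3 = 5.4726737e+20 / 0.0037854118 = 1.4457274e+23 gallon ≈ 1.446e+23 gallon (4 s.f.).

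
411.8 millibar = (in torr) 1 millibar = 100 Pa, so 411.8 millibar = 411.8 * 100 = 41180 Pa. 1 torr = 133.32237 Pa, so 41180 Pa = 41180 / 133.32237 = 308.8754 torr ≈ 308.9 torr (4 s.f.). Final answer: 308.9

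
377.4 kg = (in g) 3.774e+05. Check: 1 g = 0.001 kg, so 377.4 kg = 377.4 / 0.001 = 377400 g ≈ 3.774e+05 g (4 s.f.).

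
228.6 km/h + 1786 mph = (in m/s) 861.9. Check: 1 km/h = 0.27777778 m/s, so 228.6 km/h = 228.6 * 0.27777778 = 63.5 m/s. 1 mph = 0.44704 m/s, so 1786 mph = 1786 * 0.44704 = 798.41344 m/s. Sum: 63.5 + 798.41344 = 861.91344 m/s. Result: 861.91344 m/s ≈ 861.9 m/s (4 s.f.).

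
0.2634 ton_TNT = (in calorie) 1 ton_TNT = 4.184e+09 J, so 0.2634 ton_TNT = 0.2634 * 4.184e+09 = 1.1020656e+09 J. 1 calorie = 4.184 J, so 1.1020656e+09 J = 1.1020656e+09 / 4.184 = 2.634e+08 calorie. Final answer: 2.634e+08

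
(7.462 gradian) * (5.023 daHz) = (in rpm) 56.22. Check: 1 gradian = 0.015707963 rad, so 7.462 gradian = 7.462 * 0.015707963 = 0.11721282 rad. 1 daHz = 10 Hz, so 5.023 daHz = 5.023 * 10 = 50.23 Hz. Combine: 0.11721282 rad * 50.23 Hz = 5.8876 rad/s. 1 rpm = 0.10471976 rad/s, so 5.8876 rad/s = 5.8876 / 0.10471976 = 56.222439 rpm ≈ 56.22 rpm (4 s.f.).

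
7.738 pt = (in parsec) 8.847e-20. Check: 1 pt = 0.00035277778 m, so 7.738 pt = 7.738 * 0.00035277778 = 0.0027297944 m. 1 parsec = 3.0856776e+16 m, so 0.0027297944 m = 0.0027297944 / 3.0856776e+16 = 8.8466613e-20 parsec ≈ 8.847e-20 parsec (4 s.f.).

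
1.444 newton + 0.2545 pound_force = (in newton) 1.444 newton = 1.444 N. 1 pound_force = 4.4482216 N, so 0.2545 pound_force = 0.2545 * 4.4482216 = 1.1320724 N. Sum: 1.444 + 1.1320724 = 2.5760724 N. 2.5760724 N = 2.5760724 newton ≈ 2.576 newton (4 s.f.). Final answer: 2.576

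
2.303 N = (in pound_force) 1 pound_force = 4.4482216 N, so 2.303 N = 2.303 / 4.4482216 = 0.517735 pound_force ≈ 0.5177 pound_force (4 s.f.). Final answer: 0.5177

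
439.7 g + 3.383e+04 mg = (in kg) 0.4735. Check: 1 g = 0.001 kg, so 439.7 g = 439.7 * 0.001 = 0.4397 kg. 1 mg = 1e-06 kg, so 3.383e+04 mg = 3.383e+04 * 1e-06 = 0.03383 kg. Sum: 0.4397 + 0.03383 = 0.47353 kg. Result: 0.47353 kg ≈ 0.4735 kg (4 s.f.).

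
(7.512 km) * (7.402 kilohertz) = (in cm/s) 5.56e+09. Check: 1 km = 1000 m, so 7.512 km = 7.512 * 1000 = 7512 m. 1 kilohertz = 1000 Hz, so 7.402 kilohertz = 7.402 * 1000 = 7402 Hz. Combine: 7512 m * 7402 Hz = 55603824 m/s. 1 cm/s = 0.01 m/s, so 55603824 m/s = 55603824 / 0.01 = 5.5603824e+09 cm/s ≈ 5.56e+09 cm/s (4 s.f.).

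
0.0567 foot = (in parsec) 5.601e-19. Check: 1 foot = 0.3048 m, so 0.0567 foot = 0.0567 * 0.3048 = 0.01728216 m. 1 parsec = 3.0856776e+16 m, so 0.01728216 m = 0.01728216 / 3.0856776e+16 = 5.6007666e-19 parsec ≈ 5.601e-19 parsec (4 s.f.).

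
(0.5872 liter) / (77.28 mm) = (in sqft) 1 liter = 0.001 m^3, so 0.5872 liter = 0.5872 * 0.001 = 0.0005872 m^3. 1 mm = 0.001 m, so 77.28 mm = 77.28 * 0.001 = 0.07728 m. Combine: 0.0005872 m^3 / 0.07728 m = 0.0075983437 m^2. 1 sqft = 0.09290304 m^2, so 0.0075983437 m^2 = 0.0075983437 / 0.09290304 = 0.081787891 sqft ≈ 0.08179 sqft (4 s.f.). Final answer: 0.08179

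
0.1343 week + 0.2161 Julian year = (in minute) 1.15e+05. Check: 1 week = 604800 s, so 0.1343 week = 0.1343 * 604800 = 81224.64 s. 1 Julian year = 31557600 s, so 0.2161 Julian year = 0.2161 * 31557600 = 6819597.4 s. Sum: 81224.64 + 6819597.4 = 6900822 s. 1 minute = 60 s, so 6900822 s = 6900822 / 60 = 115013.7 minute ≈ 1.15e+05 minute (4 s.f.).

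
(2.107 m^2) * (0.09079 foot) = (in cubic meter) 2.107 m^2 is already in m^2. 1 foot = 0.3048 m, so 0.09079 foot = 0.09079 * 0.3048 = 0.027672792 m. Combine: 2.107 m^2 * 0.027672792 m = 0.058306573 m^3. 0.058306573 m^3 = 0.058306573 cubic meter ≈ 0.05831 cubic meter (4 s.f.). Final answer: 0.05831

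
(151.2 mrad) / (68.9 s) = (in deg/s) 0.1257. Check: 1 mrad = 0.001 rad, so 151.2 mrad = 151.2 * 0.001 = 0.1512 rad. 68.9 s is already in s. Combine: 0.1512 rad / 68.9 s = 0.0021944848 rad/s. 1 deg/s = 0.017453293 rad/s, so 0.0021944848 rad/s = 0.0021944848 / 0.017453293 = 0.12573471 deg/s ≈ 0.1257 deg/s (4 s.f.).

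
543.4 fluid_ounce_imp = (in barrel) 0.09711. Check: 1 fluid_ounce_imp = 2.8413063e-05 m^3, so 543.4 fluid_ounce_imp = 543.4 * 2.8413063e-05 = 0.015439658 m^3. 1 barrel = 0.15898729 m^3, so 0.015439658 m^3 = 0.015439658 / 0.15898729 = 0.097112528 barrel ≈ 0.09711 barrel (4 s.f.).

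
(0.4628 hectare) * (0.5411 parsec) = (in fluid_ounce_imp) 2.72e+24. Check: 1 hectare = 10000 m^2, so 0.4628 hectare = 0.4628 * 10000 = 4628 m^2. 1 parsec = 3.0856776e+16 m, so 0.5411 parsec = 0.5411 * 3.0856776e+16 = 1.6696601e+16 m. Combine: 4628 m^2 * 1.6696601e+16 m = 7.7271871e+19 m^3. 1 fluid_ounce_imp = 2.8413063e-05 m^3, so 7.7271871e+19 m^3 = 7.7271871e+19 / 2.8413063e-05 = 2.7195897e+24 fluid_ounce_imp ≈ 2.72e+24 fluid_ounce_imp (4 s.f.).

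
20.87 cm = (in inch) 1 cm = 0.01 m, so 20.87 cm = 20.87 * 0.01 = 0.2087 m. 1 inch = 0.0254 m, so 0.2087 m = 0.2087 / 0.0254 = 8.2165354 inch ≈ 8.217 inch (4 s.f.). Final answer: 8.217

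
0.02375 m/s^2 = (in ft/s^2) 1 ft/s^2 = 0.3048 m/s^2, so 0.02375 m/s^2 = 0.02375 / 0.3048 = 0.077919948 ft/s^2 ≈ 0.07792 ft/s^2 (4 s.f.). Final answer: 0.07792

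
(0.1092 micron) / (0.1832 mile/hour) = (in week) 2.205e-12. Check: 1 micron = 1e-06 m, so 0.1092 micron = 0.1092 * 1e-06 = 1.092e-07 m. 1 mile/hour = 0.44704 m/s, so 0.1832 mile/hour = 0.1832 * 0.44704 = 0.081897728 m/s. Combine: 1.092e-07 m / 0.081897728 m/s = 1.3333703e-06 s. 1 week = 604800 s, so 1.3333703e-06 s = 1.3333703e-06 / 604800 = 2.2046467e-12 week ≈ 2.205e-12 week (4 s.f.).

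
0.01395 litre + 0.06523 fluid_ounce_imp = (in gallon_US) 0.004175. Check: 1 litre = 0.001 m^3, so 0.01395 litre = 0.01395 * 0.001 = 1.395e-05 m^3. 1 fluid_ounce_imp = 2.8413063e-05 m^3, so 0.06523 fluid_ounce_imp = 0.06523 * 2.8413063e-05 = 1.8533841e-06 m^3. Sum: 1.395e-05 + 1.8533841e-06 = 1.5803384e-05 m^3. 1 gallon_US = 0.0037854118 m^3, so 1.5803384e-05 m^3 = 1.5803384e-05 / 0.0037854118 = 0.0041748124 gallon_US ≈ 0.004175 gallon_US (4 s.f.).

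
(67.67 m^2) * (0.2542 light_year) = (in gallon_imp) 3.58e+19. Check: 67.67 m^2 is already in m^2. 1 light_year = 9.4607305e+15 m, so 0.2542 light_year = 0.2542 * 9.4607305e+15 = 2.4049177e+15 m. Combine: 67.67 m^2 * 2.4049177e+15 m = 1.6274078e+17 m^3. 1 gallon_imp = 0.00454609 m^3, so 1.6274078e+17 m^3 = 1.6274078e+17 / 0.00454609 = 3.5797967e+19 gallon_imp ≈ 3.58e+19 gallon_imp (4 s.f.).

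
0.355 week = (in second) 1 week = 604800 s, so 0.355 week = 0.355 * 604800 = 214704 s. 214704 s = 214704 second ≈ 2.147e+05 second (4 s.f.). Final answer: 2.147e+05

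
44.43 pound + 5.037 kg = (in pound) 1 pound = 0.45359237 kg, so 44.43 pound = 44.43 * 0.45359237 = 20.153109 kg. 5.037 kg is already in kg. Sum: 20.153109 + 5.037 = 25.190109 kg. 1 pound = 0.45359237 kg, so 25.190109 kg = 25.190109 / 0.45359237 = 55.534684 pound ≈ 55.53 pound (4 s.f.). Final answer: 55.53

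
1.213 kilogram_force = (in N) 1 kilogram_force = 9.80665 N, so 1.213 kilogram_force = 1.213 * 9.80665 = 11.895466 N. Result: 11.895466 N ≈ 11.9 N (4 s.f.). Final answer: 11.9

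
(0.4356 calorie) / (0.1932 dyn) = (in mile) 586.2. Check: 1 calorie = 4.184 J, so 0.4356 calorie = 0.4356 * 4.184 = 1.8225504 J. 1 dyn = 1e-05 N, so 0.1932 dyn = 0.1932 * 1e-05 = 1.932e-06 N. Combine: 1.8225504 J / 1.932e-06 N = 943349.07 m. 1 mile = 1609.344 m, so 943349.07 m = 943349.07 / 1609.344 = 586.16994 mile ≈ 586.2 mile (4 s.f.).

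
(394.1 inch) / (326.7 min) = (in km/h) 0.001838. Check: 1 inch = 0.0254 m, so 394.1 inch = 394.1 * 0.0254 = 10.01014 m. 1 min = 60 s, so 326.7 min = 326.7 * 60 = 19602 s. Combine: 10.01014 m / 19602 s = 0.00051066932 m/s. 1 km/h = 0.27777778 m/s, so 0.00051066932 m/s = 0.00051066932 / 0.27777778 = 0.0018384096 km/h ≈ 0.001838 km/h (4 s.f.).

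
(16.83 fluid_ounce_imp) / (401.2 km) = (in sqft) 1.283e-08. Check: 1 fluid_ounce_imp = 2.8413063e-05 m^3, so 16.83 fluid_ounce_imp = 16.83 * 2.8413063e-05 = 0.00047819184 m^3. 1 km = 1000 m, so 401.2 km = 401.2 * 1000 = 401200 m. Combine: 0.00047819184 m^3 / 401200 m = 1.1919039e-09 m^2. 1 sqft = 0.09290304 m^2, so 1.1919039e-09 m^2 = 1.1919039e-09 / 0.09290304 = 1.2829547e-08 sqft ≈ 1.283e-08 sqft (4 s.f.).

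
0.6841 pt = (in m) 0.0002413. Check: 1 pt = 0.00035277778 m, so 0.6841 pt = 0.6841 * 0.00035277778 = 0.00024133528 m. Result: 0.00024133528 m ≈ 0.0002413 m (4 s.f.).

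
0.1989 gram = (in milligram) 1 gram = 0.001 kg, so 0.1989 gram = 0.1989 * 0.001 = 0.0001989 kg. 1 milligram = 1e-06 kg, so 0.0001989 kg = 0.0001989 / 1e-06 = 198.9 milligram. Final answer: 198.9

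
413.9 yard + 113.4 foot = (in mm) 1 yard = 0.9144 m, so 413.9 yard = 413.9 * 0.9144 = 378.47016 m. 1 foot = 0.3048 m, so 113.4 foot = 113.4 * 0.3048 = 34.56432 m. Sum: 378.47016 + 34.56432 = 413.03448 m. 1 mm = 0.001 m, so 413.03448 m = 413.03448 / 0.001 = 413034.48 mm ≈ 4.13e+05 mm (4 s.f.). Final answer: 4.13e+05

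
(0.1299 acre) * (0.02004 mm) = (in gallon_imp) 1 acre = 4046.8564 m^2, so 0.1299 acre = 0.1299 * 4046.8564 = 525.68665 m^2. 1 mm = 0.001 m, so 0.02004 mm = 0.02004 * 0.001 = 2.004e-05 m. Combine: 525.68665 m^2 * 2.004e-05 m = 0.01053476 m^3. 1 gallon_imp = 0.00454609 m^3, so 0.01053476 m^3 = 0.01053476 / 0.00454609 = 2.3173233 gallon_imp ≈ 2.317 gallon_imp (4 s.f.). Final answer: 2.317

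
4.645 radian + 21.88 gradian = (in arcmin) 1.715e+04. Check: 4.645 radian = 4.645 rad. 1 gradian = 0.015707963 rad, so 21.88 gradian = 21.88 * 0.015707963 = 0.34369024 rad. Sum: 4.645 + 0.34369024 = 4.9886902 rad. 1 arcmin = 0.00029088821 rad, so 4.9886902 rad = 4.9886902 / 0.00029088821 = 17149.854 arcmin ≈ 1.715e+04 arcmin (4 s.f.).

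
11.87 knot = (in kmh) 1 knot = 0.51444444 m/s, so 11.87 knot = 11.87 * 0.51444444 = 6.1064556 m/s. 1 kmh = 0.27777778 m/s, so 6.1064556 m/s = 6.1064556 / 0.27777778 = 21.98324 kmh ≈ 21.98 kmh (4 s.f.). Final answer: 21.98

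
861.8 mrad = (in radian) 1 mrad = 0.001 rad, so 861.8 mrad = 861.8 * 0.001 = 0.8618 rad. 0.8618 rad = 0.8618 radian. Final answer: 0.8618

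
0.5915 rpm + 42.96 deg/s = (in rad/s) 0.8117. Check: 1 rpm = 0.10471976 rad/s, so 0.5915 rpm = 0.5915 * 0.10471976 = 0.061941735 rad/s. 1 deg/s = 0.017453293 rad/s, so 42.96 deg/s = 42.96 * 0.017453293 = 0.74979345 rad/s. Sum: 0.061941735 + 0.74979345 = 0.81173518 rad/s. Result: 0.81173518 rad/s ≈ 0.8117 rad/s (4 s.f.).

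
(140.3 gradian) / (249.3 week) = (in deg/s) 1 gradian = 0.015707963 rad, so 140.3 gradian = 140.3 * 0.015707963 = 2.2038272 rad. 1 week = 604800 s, so 249.3 week = 249.3 * 604800 = 1.5077664e+08 s. Combine: 2.2038272 rad / 1.5077664e+08 s = 1.4616503e-08 rad/s. 1 deg/s = 0.017453293 rad/s, so 1.4616503e-08 rad/s = 1.4616503e-08 / 0.017453293 = 8.3746395e-07 deg/s ≈ 8.375e-07 deg/s (4 s.f.). Final answer: 8.375e-07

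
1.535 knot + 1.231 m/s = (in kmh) 7.274. Check: 1 knot = 0.51444444 m/s, so 1.535 knot = 1.535 * 0.51444444 = 0.78967222 m/s. 1.231 m/s is already in m/s. Sum: 0.78967222 + 1.231 = 2.0206722 m/s. 1 kmh = 0.27777778 m/s, so 2.0206722 m/s = 2.0206722 / 0.27777778 = 7.27442 kmh ≈ 7.274 kmh (4 s.f.).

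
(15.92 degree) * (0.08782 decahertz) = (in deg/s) 1 degree = 0.017453293 rad, so 15.92 degree = 15.92 * 0.017453293 = 0.27785642 rad. 1 decahertz = 10 Hz, so 0.08782 decahertz = 0.08782 * 10 = 0.8782 Hz. Combine: 0.27785642 rad * 0.8782 Hz = 0.24401351 rad/s. 1 deg/s = 0.017453293 rad/s, so 0.24401351 rad/s = 0.24401351 / 0.017453293 = 13.980944 deg/s ≈ 13.98 deg/s (4 s.f.). Final answer: 13.98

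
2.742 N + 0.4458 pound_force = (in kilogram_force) 0.4818. Check: 2.742 N is already in N. 1 pound_force = 4.4482216 N, so 0.4458 pound_force = 0.4458 * 4.4482216 = 1.9830172 N. Sum: 2.742 + 1.9830172 = 4.7250172 N. 1 kilogram_force = 9.80665 N, so 4.7250172 N = 4.7250172 / 9.80665 = 0.48181766 kilogram_force ≈ 0.4818 kilogram_force (4 s.f.).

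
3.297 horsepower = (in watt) 1 horsepower = 745.69987 W, so 3.297 horsepower = 3.297 * 745.69987 = 2458.5725 W. 2458.5725 W = 2458.5725 watt ≈ 2459 watt (4 s.f.). Final answer: 2459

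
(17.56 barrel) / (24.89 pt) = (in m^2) 1 barrel = 0.15898729 m^3, so 17.56 barrel = 17.56 * 0.15898729 = 2.7918169 m^3. 1 pt = 0.00035277778 m, so 24.89 pt = 24.89 * 0.00035277778 = 0.0087806389 m. Combine: 2.7918169 m^3 / 0.0087806389 m = 317.95145 m^2. Result: 317.95145 m^2 ≈ 318 m^2 (4 s.f.). Final answer: 318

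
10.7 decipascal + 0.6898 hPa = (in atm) 1 decipascal = 0.1 Pa, so 10.7 decipascal = 10.7 * 0.1 = 1.07 Pa. 1 hPa = 100 Pa, so 0.6898 hPa = 0.6898 * 100 = 68.98 Pa. Sum: 1.07 + 68.98 = 70.05 Pa. 1 atm = 101325 Pa, so 70.05 Pa = 70.05 / 101325 = 0.00069133975 atm ≈ 0.0006913 atm (4 s.f.). Final answer: 0.0006913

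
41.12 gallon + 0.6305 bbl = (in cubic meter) 1 gallon = 0.0037854118 m^3, so 41.12 gallon = 41.12 * 0.0037854118 = 0.15565613 m^3. 1 bbl = 0.15898729 m^3, so 0.6305 bbl = 0.6305 * 0.15898729 = 0.10024149 m^3. Sum: 0.15565613 + 0.10024149 = 0.25589762 m^3. 0.25589762 m^3 = 0.25589762 cubic meter ≈ 0.2559 cubic meter (4 s.f.). Final answer: 0.2559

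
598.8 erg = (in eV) 3.737e+14. Check: 1 erg = 1e-07 J, so 598.8 erg = 598.8 * 1e-07 = 5.988e-05 J. 1 eV = 1.6021766e-19 J, so 5.988e-05 J = 5.988e-05 / 1.6021766e-19 = 3.7374156e+14 eV ≈ 3.737e+14 eV (4 s.f.).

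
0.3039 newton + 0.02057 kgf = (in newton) 0.3039 newton = 0.3039 N. 1 kgf = 9.80665 N, so 0.02057 kgf = 0.02057 * 9.80665 = 0.20172279 N. Sum: 0.3039 + 0.20172279 = 0.50562279 N. 0.50562279 N = 0.50562279 newton ≈ 0.5056 newton (4 s.f.). Final answer: 0.5056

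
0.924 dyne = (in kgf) 9.422e-07. Check: 1 dyne = 1e-05 N, so 0.924 dyne = 0.924 * 1e-05 = 9.24e-06 N. 1 kgf = 9.80665 N, so 9.24e-06 N = 9.24e-06 / 9.80665 = 9.4221778e-07 kgf ≈ 9.422e-07 kgf (4 s.f.).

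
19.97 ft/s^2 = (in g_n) 0.6207. Check: 1 ft/s^2 = 0.3048 m/s^2, so 19.97 ft/s^2 = 19.97 * 0.3048 = 6.086856 m/s^2. 1 g_n = 9.80665 m/s^2, so 6.086856 m/s^2 = 6.086856 / 9.80665 = 0.62068657 g_n ≈ 0.6207 g_n (4 s.f.).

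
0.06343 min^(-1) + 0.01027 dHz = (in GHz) 1 min^(-1) = 0.016666667 Hz, so 0.06343 min^(-1) = 0.06343 * 0.016666667 = 0.0010571667 Hz. 1 dHz = 0.1 Hz, so 0.01027 dHz = 0.01027 * 0.1 = 0.001027 Hz. Sum: 0.0010571667 + 0.001027 = 0.0020841667 Hz. 1 GHz = 1e+09 Hz, so 0.0020841667 Hz = 0.0020841667 / 1e+09 = 2.0841667e-12 GHz ≈ 2.084e-12 GHz (4 s.f.). Final answer: 2.084e-12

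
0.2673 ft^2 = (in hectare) 1 ft^2 = 0.09290304 m^2, so 0.2673 ft^2 = 0.2673 * 0.09290304 = 0.024832983 m^2. 1 hectare = 10000 m^2, so 0.024832983 m^2 = 0.024832983 / 10000 = 2.4832983e-06 hectare ≈ 2.483e-06 hectare (4 s.f.). Final answer: 2.483e-06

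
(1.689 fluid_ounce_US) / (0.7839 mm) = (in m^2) 0.06372. Check: 1 fluid_ounce_US = 2.957353e-05 m^3, so 1.689 fluid_ounce_US = 1.689 * 2.957353e-05 = 4.9949691e-05 m^3. 1 mm = 0.001 m, so 0.7839 mm = 0.7839 * 0.001 = 0.0007839 m. Combine: 4.9949691e-05 m^3 / 0.0007839 m = 0.063719469 m^2. Result: 0.063719469 m^2 ≈ 0.06372 m^2 (4 s.f.).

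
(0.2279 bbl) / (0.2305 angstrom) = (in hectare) 1 bbl = 0.15898729 m^3, so 0.2279 bbl = 0.2279 * 0.15898729 = 0.036233205 m^3. 1 angstrom = 1e-10 m, so 0.2305 angstrom = 0.2305 * 1e-10 = 2.305e-11 m. Combine: 0.036233205 m^3 / 2.305e-11 m = 1.5719395e+09 m^2. 1 hectare = 10000 m^2, so 1.5719395e+09 m^2 = 1.5719395e+09 / 10000 = 157193.95 hectare ≈ 1.572e+05 hectare (4 s.f.). Final answer: 1.572e+05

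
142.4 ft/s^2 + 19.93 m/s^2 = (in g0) 1 ft/s^2 = 0.3048 m/s^2, so 142.4 ft/s^2 = 142.4 * 0.3048 = 43.40352 m/s^2. 19.93 m/s^2 is already in m/s^2. Sum: 43.40352 + 19.93 = 63.33352 m/s^2. 1 g0 = 9.80665 m/s^2, so 63.33352 m/s^2 = 63.33352 / 9.80665 = 6.4582217 g0 ≈ 6.458 g0 (4 s.f.). Final answer: 6.458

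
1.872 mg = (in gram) 0.001872. Check: 1 mg = 1e-06 kg, so 1.872 mg = 1.872 * 1e-06 = 1.872e-06 kg. 1 gram = 0.001 kg, so 1.872e-06 kg = 1.872e-06 / 0.001 = 0.001872 gram.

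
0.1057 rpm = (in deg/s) 1 rpm = 0.10471976 rad/s, so 0.1057 rpm = 0.1057 * 0.10471976 = 0.011068878 rad/s. 1 deg/s = 0.017453293 rad/s, so 0.011068878 rad/s = 0.011068878 / 0.017453293 = 0.6342 deg/s. Final answer: 0.6342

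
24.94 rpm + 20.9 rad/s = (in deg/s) 1347. Check: 1 rpm = 0.10471976 rad/s, so 24.94 rpm = 24.94 * 0.10471976 = 2.6117107 rad/s. 20.9 rad/s is already in rad/s. Sum: 2.6117107 + 20.9 = 23.511711 rad/s. 1 deg/s = 0.017453293 rad/s, so 23.511711 rad/s = 23.511711 / 0.017453293 = 1347.1218 deg/s ≈ 1347 deg/s (4 s.f.).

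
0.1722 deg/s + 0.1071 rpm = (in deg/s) 0.8148. Check: 1 deg/s = 0.017453293 rad/s, so 0.1722 deg/s = 0.1722 * 0.017453293 = 0.003005457 rad/s. 1 rpm = 0.10471976 rad/s, so 0.1071 rpm = 0.1071 * 0.10471976 = 0.011215486 rad/s. Sum: 0.003005457 + 0.011215486 = 0.014220943 rad/s. 1 deg/s = 0.017453293 rad/s, so 0.014220943 rad/s = 0.014220943 / 0.017453293 = 0.8148 deg/s.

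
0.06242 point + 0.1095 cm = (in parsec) 1 point = 0.00035277778 m, so 0.06242 point = 0.06242 * 0.00035277778 = 2.2020389e-05 m. 1 cm = 0.01 m, so 0.1095 cm = 0.1095 * 0.01 = 0.001095 m. Sum: 2.2020389e-05 + 0.001095 = 0.0011170204 m. 1 parsec = 3.0856776e+16 m, so 0.0011170204 m = 0.0011170204 / 3.0856776e+16 = 3.6200165e-20 parsec ≈ 3.62e-20 parsec (4 s.f.). Final answer: 3.62e-20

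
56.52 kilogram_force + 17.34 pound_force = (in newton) 631.4. Check: 1 kilogram_force = 9.80665 N, so 56.52 kilogram_force = 56.52 * 9.80665 = 554.27186 N. 1 pound_force = 4.4482216 N, so 17.34 pound_force = 17.34 * 4.4482216 = 77.132163 N. Sum: 554.27186 + 77.132163 = 631.40402 N. 631.40402 N = 631.40402 newton ≈ 631.4 newton (4 s.f.).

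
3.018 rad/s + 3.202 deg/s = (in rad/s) 3.074. Check: 3.018 rad/s is already in rad/s. 1 deg/s = 0.017453293 rad/s, so 3.202 deg/s = 3.202 * 0.017453293 = 0.055885443 rad/s. Sum: 3.018 + 0.055885443 = 3.0738854 rad/s. Result: 3.0738854 rad/s ≈ 3.074 rad/s (4 s.f.).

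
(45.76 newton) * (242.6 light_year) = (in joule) 45.76 newton = 45.76 N. 1 light_year = 9.4607305e+15 m, so 242.6 light_year = 242.6 * 9.4607305e+15 = 2.2951732e+18 m. Combine: 45.76 N * 2.2951732e+18 m = 1.0502713e+20 J. 1.0502713e+20 J = 1.0502713e+20 joule ≈ 1.05e+20 joule (4 s.f.). Final answer: 1.05e+20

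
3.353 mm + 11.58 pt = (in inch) 0.2928. Check: 1 mm = 0.001 m, so 3.353 mm = 3.353 * 0.001 = 0.003353 m. 1 pt = 0.00035277778 m, so 11.58 pt = 11.58 * 0.00035277778 = 0.0040851667 m. Sum: 0.003353 + 0.0040851667 = 0.0074381667 m. 1 inch = 0.0254 m, so 0.0074381667 m = 0.0074381667 / 0.0254 = 0.29284121 inch ≈ 0.2928 inch (4 s.f.).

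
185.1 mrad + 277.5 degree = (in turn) 0.8003. Check: 1 mrad = 0.001 rad, so 185.1 mrad = 185.1 * 0.001 = 0.1851 rad. 1 degree = 0.017453293 rad, so 277.5 degree = 277.5 * 0.017453293 = 4.8432887 rad. Sum: 0.1851 + 4.8432887 = 5.0283887 rad. 1 turn = 6.2831853 rad, so 5.0283887 rad = 5.0283887 / 6.2831853 = 0.80029291 turn ≈ 0.8003 turn (4 s.f.).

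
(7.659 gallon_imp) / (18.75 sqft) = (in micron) 1 gallon_imp = 0.00454609 m^3, so 7.659 gallon_imp = 7.659 * 0.00454609 = 0.034818503 m^3. 1 sqft = 0.09290304 m^2, so 18.75 sqft = 18.75 * 0.09290304 = 1.741932 m^2. Combine: 0.034818503 m^3 / 1.741932 m^2 = 0.01998844 m. 1 micron = 1e-06 m, so 0.01998844 m = 0.01998844 / 1e-06 = 19988.44 micron ≈ 1.999e+04 micron (4 s.f.). Final answer: 1.999e+04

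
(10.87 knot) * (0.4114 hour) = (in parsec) 2.684e-13. Check: 1 knot = 0.51444444 m/s, so 10.87 knot = 10.87 * 0.51444444 = 5.5920111 m/s. 1 hour = 3600 s, so 0.4114 hour = 0.4114 * 3600 = 1481.04 s. Combine: 5.5920111 m/s * 1481.04 s = 8281.9921 m. 1 parsec = 3.0856776e+16 m, so 8281.9921 m = 8281.9921 / 3.0856776e+16 = 2.6840109e-13 parsec ≈ 2.684e-13 parsec (4 s.f.).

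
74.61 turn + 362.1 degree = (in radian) 1 turn = 6.2831853 rad, so 74.61 turn = 74.61 * 6.2831853 = 468.78846 rad. 1 degree = 0.017453293 rad, so 362.1 degree = 362.1 * 0.017453293 = 6.3198372 rad. Sum: 468.78846 + 6.3198372 = 475.10829 rad. 475.10829 rad = 475.10829 radian ≈ 475.1 radian (4 s.f.). Final answer: 475.1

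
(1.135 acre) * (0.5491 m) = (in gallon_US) 1 acre = 4046.8564 m^2, so 1.135 acre = 1.135 * 4046.8564 = 4593.182 m^2. 0.5491 m is already in m. Combine: 4593.182 m^2 * 0.5491 m = 2522.1163 m^3. 1 gallon_US = 0.0037854118 m^3, so 2522.1163 m^3 = 2522.1163 / 0.0037854118 = 666272.63 gallon_US ≈ 6.663e+05 gallon_US (4 s.f.). Final answer: 6.663e+05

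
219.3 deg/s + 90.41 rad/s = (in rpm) 1 deg/s = 0.017453293 rad/s, so 219.3 deg/s = 219.3 * 0.017453293 = 3.827507 rad/s. 90.41 rad/s is already in rad/s. Sum: 3.827507 + 90.41 = 94.237507 rad/s. 1 rpm = 0.10471976 rad/s, so 94.237507 rad/s = 94.237507 / 0.10471976 = 899.9019 rpm ≈ 899.9 rpm (4 s.f.). Final answer: 899.9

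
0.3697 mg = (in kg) 3.697e-07. Check: 1 mg = 1e-06 kg, so 0.3697 mg = 0.3697 * 1e-06 = 3.697e-07 kg. Result: 3.697e-07 kg.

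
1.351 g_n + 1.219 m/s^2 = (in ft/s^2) 1 g_n = 9.80665 m/s^2, so 1.351 g_n = 1.351 * 9.80665 = 13.248784 m/s^2. 1.219 m/s^2 is already in m/s^2. Sum: 13.248784 + 1.219 = 14.467784 m/s^2. 1 ft/s^2 = 0.3048 m/s^2, so 14.467784 m/s^2 = 14.467784 / 0.3048 = 47.466483 ft/s^2 ≈ 47.47 ft/s^2 (4 s.f.). Final answer: 47.47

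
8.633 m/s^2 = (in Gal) 863.3. Check: 1 Gal = 0.01 m/s^2, so 8.633 m/s^2 = 8.633 / 0.01 = 863.3 Gal.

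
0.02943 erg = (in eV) 1.837e+10. Check: 1 erg = 1e-07 J, so 0.02943 erg = 0.02943 * 1e-07 = 2.943e-09 J. 1 eV = 1.6021766e-19 J, so 2.943e-09 J = 2.943e-09 / 1.6021766e-19 = 1.8368761e+10 eV ≈ 1.837e+10 eV (4 s.f.).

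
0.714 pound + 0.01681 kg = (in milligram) 1 pound = 0.45359237 kg, so 0.714 pound = 0.714 * 0.45359237 = 0.32386495 kg. 0.01681 kg is already in kg. Sum: 0.32386495 + 0.01681 = 0.34067495 kg. 1 milligram = 1e-06 kg, so 0.34067495 kg = 0.34067495 / 1e-06 = 340674.95 milligram ≈ 3.407e+05 milligram (4 s.f.). Final answer: 3.407e+05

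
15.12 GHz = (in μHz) 1 GHz = 1e+09 Hz, so 15.12 GHz = 15.12 * 1e+09 = 1.512e+10 Hz. 1 μHz = 1e-06 Hz, so 1.512e+10 Hz = 1.512e+10 / 1e-06 = 1.512e+16 μHz. Final answer: 1.512e+16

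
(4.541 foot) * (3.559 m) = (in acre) 0.001217. Check: 1 foot = 0.3048 m, so 4.541 foot = 4.541 * 0.3048 = 1.3840968 m. 3.559 m is already in m. Combine: 1.3840968 m * 3.559 m = 4.9260005 m^2. 1 acre = 4046.8564 m^2, so 4.9260005 m^2 = 4.9260005 / 4046.8564 = 0.0012172412 acre ≈ 0.001217 acre (4 s.f.).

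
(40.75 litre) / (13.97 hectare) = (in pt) 0.0008269. Check: 1 litre = 0.001 m^3, so 40.75 litre = 40.75 * 0.001 = 0.04075 m^3. 1 hectare = 10000 m^2, so 13.97 hectare = 13.97 * 10000 = 139700 m^2. Combine: 0.04075 m^3 / 139700 m^2 = 2.9169649e-07 m. 1 pt = 0.00035277778 m, so 2.9169649e-07 m = 2.9169649e-07 / 0.00035277778 = 0.0008268562 pt ≈ 0.0008269 pt (4 s.f.).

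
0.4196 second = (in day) 0.4196 second = 0.4196 s. 1 day = 86400 s, so 0.4196 s = 0.4196 / 86400 = 4.8564815e-06 day ≈ 4.856e-06 day (4 s.f.). Final answer: 4.856e-06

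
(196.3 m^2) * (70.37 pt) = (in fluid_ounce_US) 1.648e+05. Check: 196.3 m^2 is already in m^2. 1 pt = 0.00035277778 m, so 70.37 pt = 70.37 * 0.00035277778 = 0.024824972 m. Combine: 196.3 m^2 * 0.024824972 m = 4.873142 m^3. 1 fluid_ounce_US = 2.957353e-05 m^3, so 4.873142 m^3 = 4.873142 / 2.957353e-05 = 164780.54 fluid_ounce_US ≈ 1.648e+05 fluid_ounce_US (4 s.f.).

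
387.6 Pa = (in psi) 1 psi = 6894.7573 Pa, so 387.6 Pa = 387.6 / 6894.7573 = 0.056216627 psi ≈ 0.05622 psi (4 s.f.). Final answer: 0.05622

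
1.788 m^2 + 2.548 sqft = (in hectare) 0.0002025. Check: 1.788 m^2 is already in m^2. 1 sqft = 0.09290304 m^2, so 2.548 sqft = 2.548 * 0.09290304 = 0.23671695 m^2. Sum: 1.788 + 0.23671695 = 2.0247169 m^2. 1 hectare = 10000 m^2, so 2.0247169 m^2 = 2.0247169 / 10000 = 0.00020247169 hectare ≈ 0.0002025 hectare (4 s.f.).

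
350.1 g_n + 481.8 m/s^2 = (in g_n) 399.2. Check: 1 g_n = 9.80665 m/s^2, so 350.1 g_n = 350.1 * 9.80665 = 3433.3082 m/s^2. 481.8 m/s^2 is already in m/s^2. Sum: 3433.3082 + 481.8 = 3915.1082 m/s^2. 1 g_n = 9.80665 m/s^2, so 3915.1082 m/s^2 = 3915.1082 / 9.80665 = 399.22993 g_n ≈ 399.2 g_n (4 s.f.).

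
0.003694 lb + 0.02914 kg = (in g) 30.82. Check: 1 lb = 0.45359237 kg, so 0.003694 lb = 0.003694 * 0.45359237 = 0.0016755702 kg. 0.02914 kg is already in kg. Sum: 0.0016755702 + 0.02914 = 0.03081557 kg. 1 g = 0.001 kg, so 0.03081557 kg = 0.03081557 / 0.001 = 30.81557 g ≈ 30.82 g (4 s.f.).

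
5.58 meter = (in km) 5.58 meter = 5.58 m. 1 km = 1000 m, so 5.58 m = 5.58 / 1000 = 0.00558 km. Final answer: 0.00558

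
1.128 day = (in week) 0.1611. Check: 1 day = 86400 s, so 1.128 day = 1.128 * 86400 = 97459.2 s. 1 week = 604800 s, so 97459.2 s = 97459.2 / 604800 = 0.16114286 week ≈ 0.1611 week (4 s.f.).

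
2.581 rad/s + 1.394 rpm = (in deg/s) 2.581 rad/s is already in rad/s. 1 rpm = 0.10471976 rad/s, so 1.394 rpm = 1.394 * 0.10471976 = 0.14597934 rad/s. Sum: 2.581 + 0.14597934 = 2.7269793 rad/s. 1 deg/s = 0.017453293 rad/s, so 2.7269793 rad/s = 2.7269793 / 0.017453293 = 156.24441 deg/s ≈ 156.2 deg/s (4 s.f.). Final answer: 156.2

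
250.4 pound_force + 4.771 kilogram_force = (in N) 1161. Check: 1 pound_force = 4.4482216 N, so 250.4 pound_force = 250.4 * 4.4482216 = 1113.8347 N. 1 kilogram_force = 9.80665 N, so 4.771 kilogram_force = 4.771 * 9.80665 = 46.787527 N. Sum: 1113.8347 + 46.787527 = 1160.6222 N. Result: 1160.6222 N ≈ 1161 N (4 s.f.).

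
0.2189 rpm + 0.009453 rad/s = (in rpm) 0.3092. Check: 1 rpm = 0.10471976 rad/s, so 0.2189 rpm = 0.2189 * 0.10471976 = 0.022923154 rad/s. 0.009453 rad/s is already in rad/s. Sum: 0.022923154 + 0.009453 = 0.032376154 rad/s. 1 rpm = 0.10471976 rad/s, so 0.032376154 rad/s = 0.032376154 / 0.10471976 = 0.3091695 rpm ≈ 0.3092 rpm (4 s.f.).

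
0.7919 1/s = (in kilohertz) 0.7919 1/s = 0.7919 Hz. 1 kilohertz = 1000 Hz, so 0.7919 Hz = 0.7919 / 1000 = 0.0007919 kilohertz. Final answer: 0.0007919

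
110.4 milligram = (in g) 0.1104. Check: 1 milligram = 1e-06 kg, so 110.4 milligram = 110.4 * 1e-06 = 0.0001104 kg. 1 g = 0.001 kg, so 0.0001104 kg = 0.0001104 / 0.001 = 0.1104 g.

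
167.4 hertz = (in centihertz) 1.674e+04. Check: 167.4 hertz = 167.4 Hz. 1 centihertz = 0.01 Hz, so 167.4 Hz = 167.4 / 0.01 = 16740 centihertz ≈ 1.674e+04 centihertz (4 s.f.).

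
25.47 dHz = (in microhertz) 2.547e+06. Check: 1 dHz = 0.1 Hz, so 25.47 dHz = 25.47 * 0.1 = 2.547 Hz. 1 microhertz = 1e-06 Hz, so 2.547 Hz = 2.547 / 1e-06 = 2547000 microhertz ≈ 2.547e+06 microhertz (4 s.f.).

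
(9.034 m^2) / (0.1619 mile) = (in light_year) 9.034 m^2 is already in m^2. 1 mile = 1609.344 m, so 0.1619 mile = 0.1619 * 1609.344 = 260.55279 m. Combine: 9.034 m^2 / 260.55279 m = 0.034672436 m. 1 light_year = 9.4607305e+15 m, so 0.034672436 m = 0.034672436 / 9.4607305e+15 = 3.6648794e-18 light_year ≈ 3.665e-18 light_year (4 s.f.). Final answer: 3.665e-18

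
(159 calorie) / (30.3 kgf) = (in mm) 2239. Check: 1 calorie = 4.184 J, so 159 calorie = 159 * 4.184 = 665.256 J. 1 kgf = 9.80665 N, so 30.3 kgf = 30.3 * 9.80665 = 297.14149 N. Combine: 665.256 J / 297.14149 N = 2.2388526 m. 1 mm = 0.001 m, so 2.2388526 m = 2.2388526 / 0.001 = 2238.8526 mm ≈ 2239 mm (4 s.f.).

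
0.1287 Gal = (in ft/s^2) 0.004222. Check: 1 Gal = 0.01 m/s^2, so 0.1287 Gal = 0.1287 * 0.01 = 0.001287 m/s^2. 1 ft/s^2 = 0.3048 m/s^2, so 0.001287 m/s^2 = 0.001287 / 0.3048 = 0.0042224409 ft/s^2 ≈ 0.004222 ft/s^2 (4 s.f.).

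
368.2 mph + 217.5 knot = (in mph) 618.5. Check: 1 mph = 0.44704 m/s, so 368.2 mph = 368.2 * 0.44704 = 164.60013 m/s. 1 knot = 0.51444444 m/s, so 217.5 knot = 217.5 * 0.51444444 = 111.89167 m/s. Sum: 164.60013 + 111.89167 = 276.49179 m/s. 1 mph = 0.44704 m/s, so 276.49179 m/s = 276.49179 / 0.44704 = 618.49453 mph ≈ 618.5 mph (4 s.f.).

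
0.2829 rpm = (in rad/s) 0.02963. Check: 1 rpm = 0.10471976 rad/s, so 0.2829 rpm = 0.2829 * 0.10471976 = 0.029625219 rad/s. Result: 0.029625219 rad/s ≈ 0.02963 rad/s (4 s.f.).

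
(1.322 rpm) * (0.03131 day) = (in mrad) 3.745e+05. Check: 1 rpm = 0.10471976 rad/s, so 1.322 rpm = 1.322 * 0.10471976 = 0.13843952 rad/s. 1 day = 86400 s, so 0.03131 day = 0.03131 * 86400 = 2705.184 s. Combine: 0.13843952 rad/s * 2705.184 s = 374.50436 rad. 1 mrad = 0.001 rad, so 374.50436 rad = 374.50436 / 0.001 = 374504.36 mrad ≈ 3.745e+05 mrad (4 s.f.).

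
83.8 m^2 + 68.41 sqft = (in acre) 0.02228. Check: 83.8 m^2 is already in m^2. 1 sqft = 0.09290304 m^2, so 68.41 sqft = 68.41 * 0.09290304 = 6.355497 m^2. Sum: 83.8 + 6.355497 = 90.155497 m^2. 1 acre = 4046.8564 m^2, so 90.155497 m^2 = 90.155497 / 4046.8564 = 0.022277908 acre ≈ 0.02228 acre (4 s.f.).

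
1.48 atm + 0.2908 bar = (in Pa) 1.79e+05. Check: 1 atm = 101325 Pa, so 1.48 atm = 1.48 * 101325 = 149961 Pa. 1 bar = 100000 Pa, so 0.2908 bar = 0.2908 * 100000 = 29080 Pa. Sum: 149961 + 29080 = 179041 Pa. Result: 179041 Pa ≈ 1.79e+05 Pa (4 s.f.).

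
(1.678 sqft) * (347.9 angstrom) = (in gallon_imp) 1 sqft = 0.09290304 m^2, so 1.678 sqft = 1.678 * 0.09290304 = 0.1558913 m^2. 1 angstrom = 1e-10 m, so 347.9 angstrom = 347.9 * 1e-10 = 3.479e-08 m. Combine: 0.1558913 m^2 * 3.479e-08 m = 5.4234584e-09 m^3. 1 gallon_imp = 0.00454609 m^3, so 5.4234584e-09 m^3 = 5.4234584e-09 / 0.00454609 = 1.1929941e-06 gallon_imp ≈ 1.193e-06 gallon_imp (4 s.f.). Final answer: 1.193e-06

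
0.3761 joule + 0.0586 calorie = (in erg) 6.213e+06. Check: 0.3761 joule = 0.3761 J. 1 calorie = 4.184 J, so 0.0586 calorie = 0.0586 * 4.184 = 0.2451824 J. Sum: 0.3761 + 0.2451824 = 0.6212824 J. 1 erg = 1e-07 J, so 0.6212824 J = 0.6212824 / 1e-07 = 6212824 erg ≈ 6.213e+06 erg (4 s.f.).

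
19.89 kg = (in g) 1.989e+04. Check: 1 g = 0.001 kg, so 19.89 kg = 19.89 / 0.001 = 19890 g ≈ 1.989e+04 g (4 s.f.).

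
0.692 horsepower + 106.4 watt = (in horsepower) 0.8347. Check: 1 horsepower = 745.69987 W, so 0.692 horsepower = 0.692 * 745.69987 = 516.02431 W. 106.4 watt = 106.4 W. Sum: 516.02431 + 106.4 = 622.42431 W. 1 horsepower = 745.69987 W, so 622.42431 W = 622.42431 / 745.69987 = 0.83468475 horsepower ≈ 0.8347 horsepower (4 s.f.).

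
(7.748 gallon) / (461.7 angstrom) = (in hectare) 63.52. Check: 1 gallon = 0.0037854118 m^3, so 7.748 gallon = 7.748 * 0.0037854118 = 0.029329371 m^3. 1 angstrom = 1e-10 m, so 461.7 angstrom = 461.7 * 1e-10 = 4.617e-08 m. Combine: 0.029329371 m^3 / 4.617e-08 m = 635247.36 m^2. 1 hectare = 10000 m^2, so 635247.36 m^2 = 635247.36 / 10000 = 63.524736 hectare ≈ 63.52 hectare (4 s.f.).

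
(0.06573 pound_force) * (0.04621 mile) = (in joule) 21.74. Check: 1 pound_force = 4.4482216 N, so 0.06573 pound_force = 0.06573 * 4.4482216 = 0.29238161 N. 1 mile = 1609.344 m, so 0.04621 mile = 0.04621 * 1609.344 = 74.367786 m. Combine: 0.29238161 N * 74.367786 m = 21.743773 J. 21.743773 J = 21.743773 joule ≈ 21.74 joule (4 s.f.).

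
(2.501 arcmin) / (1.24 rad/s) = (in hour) 1 arcmin = 0.00029088821 rad, so 2.501 arcmin = 2.501 * 0.00029088821 = 0.00072751141 rad. 1.24 rad/s is already in rad/s. Combine: 0.00072751141 rad / 1.24 rad/s = 0.00058670275 s. 1 hour = 3600 s, so 0.00058670275 s = 0.00058670275 / 3600 = 1.6297299e-07 hour ≈ 1.63e-07 hour (4 s.f.). Final answer: 1.63e-07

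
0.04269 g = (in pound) 9.412e-05. Check: 1 g = 0.001 kg, so 0.04269 g = 0.04269 * 0.001 = 4.269e-05 kg. 1 pound = 0.45359237 kg, so 4.269e-05 kg = 4.269e-05 / 0.45359237 = 9.411534e-05 pound ≈ 9.412e-05 pound (4 s.f.).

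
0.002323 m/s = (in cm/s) 0.2323. Check: 1 cm/s = 0.01 m/s, so 0.002323 m/s = 0.002323 / 0.01 = 0.2323 cm/s.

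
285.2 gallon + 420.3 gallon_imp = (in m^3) 2.99. Check: 1 gallon = 0.0037854118 m^3, so 285.2 gallon = 285.2 * 0.0037854118 = 1.0795994 m^3. 1 gallon_imp = 0.00454609 m^3, so 420.3 gallon_imp = 420.3 * 0.00454609 = 1.9107216 m^3. Sum: 1.0795994 + 1.9107216 = 2.9903211 m^3. Result: 2.9903211 m^3 ≈ 2.99 m^3 (4 s.f.).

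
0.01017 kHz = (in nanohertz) 1 kHz = 1000 Hz, so 0.01017 kHz = 0.01017 * 1000 = 10.17 Hz. 1 nanohertz = 1e-09 Hz, so 10.17 Hz = 10.17 / 1e-09 = 1.017e+10 nanohertz. Final answer: 1.017e+10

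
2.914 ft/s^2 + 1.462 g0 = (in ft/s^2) 49.95. Check: 1 ft/s^2 = 0.3048 m/s^2, so 2.914 ft/s^2 = 2.914 * 0.3048 = 0.8881872 m/s^2. 1 g0 = 9.80665 m/s^2, so 1.462 g0 = 1.462 * 9.80665 = 14.337322 m/s^2. Sum: 0.8881872 + 14.337322 = 15.225509 m/s^2. 1 ft/s^2 = 0.3048 m/s^2, so 15.225509 m/s^2 = 15.225509 / 0.3048 = 49.952459 ft/s^2 ≈ 49.95 ft/s^2 (4 s.f.).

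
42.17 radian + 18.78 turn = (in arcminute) 5.506e+05. Check: 42.17 radian = 42.17 rad. 1 turn = 6.2831853 rad, so 18.78 turn = 18.78 * 6.2831853 = 117.99822 rad. Sum: 42.17 + 117.99822 = 160.16822 rad. 1 arcminute = 0.00029088821 rad, so 160.16822 rad = 160.16822 / 0.00029088821 = 550617.78 arcminute ≈ 5.506e+05 arcminute (4 s.f.).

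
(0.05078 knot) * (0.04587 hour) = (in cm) 1 knot = 0.51444444 m/s, so 0.05078 knot = 0.05078 * 0.51444444 = 0.026123489 m/s. 1 hour = 3600 s, so 0.04587 hour = 0.04587 * 3600 = 165.132 s. Combine: 0.026123489 m/s * 165.132 s = 4.313824 m. 1 cm = 0.01 m, so 4.313824 m = 4.313824 / 0.01 = 431.3824 cm ≈ 431.4 cm (4 s.f.). Final answer: 431.4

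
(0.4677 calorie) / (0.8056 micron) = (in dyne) 1 calorie = 4.184 J, so 0.4677 calorie = 0.4677 * 4.184 = 1.9568568 J. 1 micron = 1e-06 m, so 0.8056 micron = 0.8056 * 1e-06 = 8.056e-07 m. Combine: 1.9568568 J / 8.056e-07 m = 2429067.5 N. 1 dyne = 1e-05 N, so 2429067.5 N = 2429067.5 / 1e-05 = 2.4290675e+11 dyne ≈ 2.429e+11 dyne (4 s.f.). Final answer: 2.429e+11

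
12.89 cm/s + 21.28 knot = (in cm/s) 1108. Check: 1 cm/s = 0.01 m/s, so 12.89 cm/s = 12.89 * 0.01 = 0.1289 m/s. 1 knot = 0.51444444 m/s, so 21.28 knot = 21.28 * 0.51444444 = 10.947378 m/s. Sum: 0.1289 + 10.947378 = 11.076278 m/s. 1 cm/s = 0.01 m/s, so 11.076278 m/s = 11.076278 / 0.01 = 1107.6278 cm/s ≈ 1108 cm/s (4 s.f.).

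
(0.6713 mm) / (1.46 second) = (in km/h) 1 mm = 0.001 m, so 0.6713 mm = 0.6713 * 0.001 = 0.0006713 m. 1.46 second = 1.46 s. Combine: 0.0006713 m / 1.46 s = 0.00045979452 m/s. 1 km/h = 0.27777778 m/s, so 0.00045979452 m/s = 0.00045979452 / 0.27777778 = 0.0016552603 km/h ≈ 0.001655 km/h (4 s.f.). Final answer: 0.001655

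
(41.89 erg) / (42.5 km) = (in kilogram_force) 1 erg = 1e-07 J, so 41.89 erg = 41.89 * 1e-07 = 4.189e-06 J. 1 km = 1000 m, so 42.5 km = 42.5 * 1000 = 42500 m. Combine: 4.189e-06 J / 42500 m = 9.8564706e-11 N. 1 kilogram_force = 9.80665 N, so 9.8564706e-11 N = 9.8564706e-11 / 9.80665 = 1.0050803e-11 kilogram_force ≈ 1.005e-11 kilogram_force (4 s.f.). Final answer: 1.005e-11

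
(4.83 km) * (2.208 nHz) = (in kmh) 3.839e-05. Check: 1 km = 1000 m, so 4.83 km = 4.83 * 1000 = 4830 m. 1 nHz = 1e-09 Hz, so 2.208 nHz = 2.208 * 1e-09 = 2.208e-09 Hz. Combine: 4830 m * 2.208e-09 Hz = 1.066464e-05 m/s. 1 kmh = 0.27777778 m/s, so 1.066464e-05 m/s = 1.066464e-05 / 0.27777778 = 3.8392704e-05 kmh ≈ 3.839e-05 kmh (4 s.f.).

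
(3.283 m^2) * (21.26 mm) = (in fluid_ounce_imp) 3.283 m^2 is already in m^2. 1 mm = 0.001 m, so 21.26 mm = 21.26 * 0.001 = 0.02126 m. Combine: 3.283 m^2 * 0.02126 m = 0.06979658 m^3. 1 fluid_ounce_imp = 2.8413063e-05 m^3, so 0.06979658 m^3 = 0.06979658 / 2.8413063e-05 = 2456.4962 fluid_ounce_imp ≈ 2456 fluid_ounce_imp (4 s.f.). Final answer: 2456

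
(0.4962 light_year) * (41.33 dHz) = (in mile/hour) 4.34e+16. Check: 1 light_year = 9.4607305e+15 m, so 0.4962 light_year = 0.4962 * 9.4607305e+15 = 4.6944145e+15 m. 1 dHz = 0.1 Hz, so 41.33 dHz = 41.33 * 0.1 = 4.133 Hz. Combine: 4.6944145e+15 m * 4.133 Hz = 1.9402015e+16 m/s. 1 mile/hour = 0.44704 m/s, so 1.9402015e+16 m/s = 1.9402015e+16 / 0.44704 = 4.3401071e+16 mile/hour ≈ 4.34e+16 mile/hour (4 s.f.).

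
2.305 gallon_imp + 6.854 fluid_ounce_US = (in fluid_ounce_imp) 1 gallon_imp = 0.00454609 m^3, so 2.305 gallon_imp = 2.305 * 0.00454609 = 0.010478737 m^3. 1 fluid_ounce_US = 2.957353e-05 m^3, so 6.854 fluid_ounce_US = 6.854 * 2.957353e-05 = 0.00020269697 m^3. Sum: 0.010478737 + 0.00020269697 = 0.010681434 m^3. 1 fluid_ounce_imp = 2.8413063e-05 m^3, so 0.010681434 m^3 = 0.010681434 / 2.8413063e-05 = 375.93394 fluid_ounce_imp ≈ 375.9 fluid_ounce_imp (4 s.f.). Final answer: 375.9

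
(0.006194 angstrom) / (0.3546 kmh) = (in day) 7.278e-17. Check: 1 angstrom = 1e-10 m, so 0.006194 angstrom = 0.006194 * 1e-10 = 6.194e-13 m. 1 kmh = 0.27777778 m/s, so 0.3546 kmh = 0.3546 * 0.27777778 = 0.0985 m/s. Combine: 6.194e-13 m / 0.0985 m/s = 6.2883249e-12 s. 1 day = 86400 s, so 6.2883249e-12 s = 6.2883249e-12 / 86400 = 7.2781538e-17 day ≈ 7.278e-17 day (4 s.f.).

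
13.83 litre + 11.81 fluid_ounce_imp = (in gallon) 1 litre = 0.001 m^3, so 13.83 litre = 13.83 * 0.001 = 0.01383 m^3. 1 fluid_ounce_imp = 2.8413063e-05 m^3, so 11.81 fluid_ounce_imp = 11.81 * 2.8413063e-05 = 0.00033555827 m^3. Sum: 0.01383 + 0.00033555827 = 0.014165558 m^3. 1 gallon = 0.0037854118 m^3, so 0.014165558 m^3 = 0.014165558 / 0.0037854118 = 3.7421446 gallon ≈ 3.742 gallon (4 s.f.). Final answer: 3.742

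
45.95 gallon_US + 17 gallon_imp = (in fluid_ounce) 1 gallon_US = 0.0037854118 m^3, so 45.95 gallon_US = 45.95 * 0.0037854118 = 0.17393967 m^3. 1 gallon_imp = 0.00454609 m^3, so 17 gallon_imp = 17 * 0.00454609 = 0.07728353 m^3. Sum: 0.17393967 + 0.07728353 = 0.2512232 m^3. 1 fluid_ounce = 2.957353e-05 m^3, so 0.2512232 m^3 = 0.2512232 / 2.957353e-05 = 8494.867 fluid_ounce ≈ 8495 fluid_ounce (4 s.f.). Final answer: 8495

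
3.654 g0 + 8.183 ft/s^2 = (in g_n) 1 g0 = 9.80665 m/s^2, so 3.654 g0 = 3.654 * 9.80665 = 35.833499 m/s^2. 1 ft/s^2 = 0.3048 m/s^2, so 8.183 ft/s^2 = 8.183 * 0.3048 = 2.4941784 m/s^2. Sum: 35.833499 + 2.4941784 = 38.327678 m/s^2. 1 g_n = 9.80665 m/s^2, so 38.327678 m/s^2 = 38.327678 / 9.80665 = 3.9083354 g_n ≈ 3.908 g_n (4 s.f.). Final answer: 3.908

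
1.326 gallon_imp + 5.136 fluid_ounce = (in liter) 6.18. Check: 1 gallon_imp = 0.00454609 m^3, so 1.326 gallon_imp = 1.326 * 0.00454609 = 0.0060281153 m^3. 1 fluid_ounce = 2.957353e-05 m^3, so 5.136 fluid_ounce = 5.136 * 2.957353e-05 = 0.00015188965 m^3. Sum: 0.0060281153 + 0.00015188965 = 0.006180005 m^3. 1 liter = 0.001 m^3, so 0.006180005 m^3 = 0.006180005 / 0.001 = 6.180005 liter ≈ 6.18 liter (4 s.f.).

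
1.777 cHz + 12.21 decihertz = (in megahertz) 1 cHz = 0.01 Hz, so 1.777 cHz = 1.777 * 0.01 = 0.01777 Hz. 1 decihertz = 0.1 Hz, so 12.21 decihertz = 12.21 * 0.1 = 1.221 Hz. Sum: 0.01777 + 1.221 = 1.23877 Hz. 1 megahertz = 1000000 Hz, so 1.23877 Hz = 1.23877 / 1000000 = 1.23877e-06 megahertz ≈ 1.239e-06 megahertz (4 s.f.). Final answer: 1.239e-06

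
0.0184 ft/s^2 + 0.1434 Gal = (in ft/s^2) 0.0231. Check: 1 ft/s^2 = 0.3048 m/s^2, so 0.0184 ft/s^2 = 0.0184 * 0.3048 = 0.00560832 m/s^2. 1 Gal = 0.01 m/s^2, so 0.1434 Gal = 0.1434 * 0.01 = 0.001434 m/s^2. Sum: 0.00560832 + 0.001434 = 0.00704232 m/s^2. 1 ft/s^2 = 0.3048 m/s^2, so 0.00704232 m/s^2 = 0.00704232 / 0.3048 = 0.023104724 ft/s^2 ≈ 0.0231 ft/s^2 (4 s.f.).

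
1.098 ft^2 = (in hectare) 1.02e-05. Check: 1 ft^2 = 0.09290304 m^2, so 1.098 ft^2 = 1.098 * 0.09290304 = 0.10200754 m^2. 1 hectare = 10000 m^2, so 0.10200754 m^2 = 0.10200754 / 10000 = 1.0200754e-05 hectare ≈ 1.02e-05 hectare (4 s.f.).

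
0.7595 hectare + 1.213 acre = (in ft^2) 1.346e+05. Check: 1 hectare = 10000 m^2, so 0.7595 hectare = 0.7595 * 10000 = 7595 m^2. 1 acre = 4046.8564 m^2, so 1.213 acre = 1.213 * 4046.8564 = 4908.8368 m^2. Sum: 7595 + 4908.8368 = 12503.837 m^2. 1 ft^2 = 0.09290304 m^2, so 12503.837 m^2 = 12503.837 / 0.09290304 = 134590.18 ft^2 ≈ 1.346e+05 ft^2 (4 s.f.).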